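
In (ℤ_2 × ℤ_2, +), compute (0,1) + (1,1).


Operation: componentwise addition mod (2, 2)
(0,1) + (1,1) = ((a₁+b₁) mod 2, (a₂+b₂) mod 2) with a = (0,1), b = (1,1)

(0,1) + (1,1) = (1,0)


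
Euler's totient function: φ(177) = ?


Factor n: 177 = 3 × 59
φ(n) = n · ∏(1 - 1/p) over distinct primes p | n
φ(177) = 177 · (1 - 1/3) · (1 - 1/59) = 116

φ(177) = 116


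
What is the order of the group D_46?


|D_n| = 2n (n rotations and n reflections)
|D_46| = 2×46 = 92

|D_46| = 92


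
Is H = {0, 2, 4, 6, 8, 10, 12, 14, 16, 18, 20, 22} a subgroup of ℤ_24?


Subgroup test for H = {0, 2, 4, 6, 8, 10, 12, 14, 16, 18, 20, 22} in (ℤ_24, +):
(1) 0 ∈ H? Yes
(2) Closure: for all a,b ∈ H, (a+b) mod 24 ∈ H? Yes
(3) Inverses: for all a ∈ H, -a mod 24 ∈ H? Yes

Yes, H is a subgroup of ℤ_24


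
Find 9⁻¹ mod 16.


Use the extended Euclidean algorithm to write 1 = 9·s + 16·t; then s mod 16 is the inverse.
Euclidean algorithm:
  9 = 0·16 + 9
  16 = 1·9 + 7
  9 = 1·7 + 2
  7 = 3·2 + 1
  2 = 2·1 + 0
gcd(9,16) = 1
Back-substitution gives: 9·(-7) + 16·(4) = 1
So 9⁻¹ ≡ -7 ≡ 9 (mod 16)
Check: 9 × 9 = 81 ≡ 1 (mod 16) ✓

9⁻¹ ≡ 9 (mod 16)


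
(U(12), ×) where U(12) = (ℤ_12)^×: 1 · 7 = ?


Operation: multiplication mod 12
1 · 7 = (a × b) mod 12 with a = 1, b = 7

1 · 7 = 7


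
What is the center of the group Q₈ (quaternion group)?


Z(G) = {g ∈ G | gx = xg for all x ∈ G}
In Q₈ = {±1, ±i, ±j, ±k}, only ±1 commute with every element

Z(Q₈ (quaternion group)) = {1, -1}


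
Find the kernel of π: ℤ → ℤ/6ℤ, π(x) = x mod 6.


Kernel = preimage of identity
ker(π) = multiples of 6 = 6ℤ

ker(π) = 6ℤ


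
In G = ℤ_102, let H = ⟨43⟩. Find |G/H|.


|⟨43⟩| = n / gcd(43, 102) = 102 / 1 = 102
H is normal (ℤ_102 is abelian).
|G/H| = |G| / |H| = 102 / 102 = 1

|G/H| = 1


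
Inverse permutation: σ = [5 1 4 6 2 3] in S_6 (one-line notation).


To find σ⁻¹, swap domain and range:
σ(1) = 5 → σ⁻¹(5) = 1
σ(2) = 1 → σ⁻¹(1) = 2
σ(3) = 4 → σ⁻¹(4) = 3
σ(4) = 6 → σ⁻¹(6) = 4
σ(5) = 2 → σ⁻¹(2) = 5
σ(6) = 3 → σ⁻¹(3) = 6

σ⁻¹ = [2 5 6 3 1 4]


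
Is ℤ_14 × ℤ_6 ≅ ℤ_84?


Comparing ℤ_14 × ℤ_6 and ℤ_84:
gcd(14,6) = 2 ≠ 1. Max element order in ℤ_14×ℤ_6 is lcm(14,6) = 42 < 84, so it has no element of order 84

No, ℤ_14 × ℤ_6 ≇ ℤ_84


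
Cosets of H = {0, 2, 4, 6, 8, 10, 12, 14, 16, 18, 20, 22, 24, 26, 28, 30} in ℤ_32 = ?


H = {0, 2, 4, 6, 8, 10, 12, 14, 16, 18, 20, 22, 24, 26, 28, 30}, |H| = 16
Number of cosets = |G|/|H| = 32/16 = 2
0 + H = {0, 2, 4, 6, 8, 10, 12, 14, 16, 18, 20, 22, 24, 26, 28, 30}
1 + H = {1, 3, 5, 7, 9, 11, 13, 15, 17, 19, 21, 23, 25, 27, 29, 31}

Cosets: 0+H={0,2,4,6,8,10,12,14,16,18,20,22,24,26,28,30}; 1+H={1,3,5,7,9,11,13,15,17,19,21,23,25,27,29,31}


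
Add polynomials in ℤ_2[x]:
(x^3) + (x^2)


Add coefficients mod 2:
x^0: 0 + 0 = 0 (mod 2)
x^1: 0 + 0 = 0 (mod 2)
x^2: 0 + 1 = 1 (mod 2)
x^3: 1 + 0 = 1 (mod 2)
Result: x^2 + x^3

f + g = x^2 + x^3


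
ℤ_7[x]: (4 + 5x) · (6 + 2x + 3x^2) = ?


Expand and collect like terms; reduce coefficients mod 7:
x^0: 4·6 = 24 ≡ 3 (mod 7)
x^1: 4·2 + 5·6 = 38 ≡ 3 (mod 7)
x^2: 4·3 + 5·2 = 22 ≡ 1 (mod 7)
x^3: 5·3 = 15 ≡ 1 (mod 7)
Result: 3 + 3x + x^2 + x^3

f · g = 3 + 3x + x^2 + x^3


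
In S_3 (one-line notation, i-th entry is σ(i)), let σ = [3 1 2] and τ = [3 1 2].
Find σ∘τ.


σ∘τ: apply τ first, then σ
1 →τ 3 →σ 2
2 →τ 1 →σ 3
3 →τ 2 →σ 1

σ∘τ = [2 3 1]


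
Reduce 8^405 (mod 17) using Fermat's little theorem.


Fermat's little theorem: if p is prime and gcd(a,p)=1, then a^(p-1) ≡ 1 (mod p)
p = 17 is prime, gcd(8,17) = 1
Reduce exponent: 405 mod 16 = 5
So 8^405 ≡ 8^5 (mod 17)
8^5 mod 17 = 9

8^405 ≡ 9 (mod 17)


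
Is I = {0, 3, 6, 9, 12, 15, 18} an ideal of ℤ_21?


Check ideal conditions for I = {0, 3, 6, 9, 12, 15, 18} in ℤ_21:
(1) I is an additive subgroup? Yes
(2) For r ∈ ℤ_21 and a ∈ I: r·a ∈ I? Yes

Yes, I is an ideal of ℤ_21


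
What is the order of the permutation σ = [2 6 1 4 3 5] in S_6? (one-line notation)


Cycle decomposition: (1 2 6 5 3)
Cycle lengths: 5
Order = lcm(5) = 5

ord(σ) = 5


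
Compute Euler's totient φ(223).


Factor n: 223 = 223
φ(n) = n · ∏(1 - 1/p) over distinct primes p | n
φ(223) = 223 · (1 - 1/223) = 222

φ(223) = 222


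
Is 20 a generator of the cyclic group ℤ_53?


g generates ℤ_n iff gcd(g, n) = 1
gcd(20, 53) = 1
Since gcd = 1, 20 is a generator.

Yes, 20 generates ℤ_53


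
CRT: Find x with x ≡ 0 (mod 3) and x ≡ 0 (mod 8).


m₁ = 3, m₂ = 8, gcd = 1, so CRT applies. M = m₁·m₂ = 24
Let M₁ = M/m₁ = 8, M₂ = M/m₂ = 3
Find y₁ ≡ M₁⁻¹ (mod m₁): 8⁻¹ ≡ 2 (mod 3)
Find y₂ ≡ M₂⁻¹ (mod m₂): 3⁻¹ ≡ 3 (mod 8)
x = a₁·M₁·y₁ + a₂·M₂·y₂ = 0·8·2 + 0·3·3 = 0
Reduce mod 24: x ≡ 0
Check: 0 mod 3 = 0 ✓, 0 mod 8 = 0 ✓

x ≡ 0 (mod 24)


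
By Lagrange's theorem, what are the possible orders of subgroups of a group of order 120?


Lagrange's theorem: |H| divides |G|
|G| = 120
Divisors of 120: 1, 2, 3, 4, 5, 6, 8, 10, 12, 15, 20, 24, 30, 40, 60, 120

Possible subgroup orders: {1, 2, 3, 4, 5, 6, 8, 10, 12, 15, 20, 24, 30, 40, 60, 120}


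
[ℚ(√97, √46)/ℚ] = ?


[ℚ(√97,√46):ℚ] = [ℚ(√97,√46):ℚ(√97)]·[ℚ(√97):ℚ] = 2·2 = 4

[ℚ(√97, √46)/ℚ] = 4


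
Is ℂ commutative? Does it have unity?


ℂ is a field: commutative, has unity, every nonzero element is a unit (hence an integral domain)
Commutative: Yes
Integral domain: Yes
Has unity: Yes

ℂ: Commutative=Yes, Unity=Yes


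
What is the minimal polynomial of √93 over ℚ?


√93 satisfies x² - 93 = 0, irreducible over ℚ since 93 is squarefree

Minimal polynomial: x² - 93


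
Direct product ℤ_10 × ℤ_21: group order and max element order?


|ℤ_10 × ℤ_21| = 10 × 21 = 210
Max element order = lcm(10,21) = 210
Cyclic? Yes (gcd=1)

|ℤ_10×ℤ_21| = 210, max element order = 210


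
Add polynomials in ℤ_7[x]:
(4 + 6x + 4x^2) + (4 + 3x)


Add coefficients mod 7:
x^0: 4 + 4 = 1 (mod 7)
x^1: 6 + 3 = 2 (mod 7)
x^2: 4 + 0 = 4 (mod 7)
Result: 1 + 2x + 4x^2

f + g = 1 + 2x + 4x^2


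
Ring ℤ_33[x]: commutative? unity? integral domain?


ℤ_33 has zero divisors (3·11 ≡ 0), and these lift to constant zero divisors in ℤ_33[x]; so not an integral domain
Commutative: Yes
Integral domain: No
Has unity: Yes

ℤ_33[x]: Commutative=Yes, Unity=Yes


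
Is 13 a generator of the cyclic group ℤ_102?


g generates ℤ_n iff gcd(g, n) = 1
gcd(13, 102) = 1
Since gcd = 1, 13 is a generator.

Yes, 13 generates ℤ_102


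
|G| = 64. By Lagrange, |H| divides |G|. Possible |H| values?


Lagrange's theorem: |H| divides |G|
|G| = 64
Divisors of 64: 1, 2, 4, 8, 16, 32, 64

Possible subgroup orders: {1, 2, 4, 8, 16, 32, 64}


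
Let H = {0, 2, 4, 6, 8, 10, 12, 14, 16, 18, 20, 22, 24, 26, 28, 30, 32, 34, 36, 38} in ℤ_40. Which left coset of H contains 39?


39 + H = {39 + h (mod 40) : h ∈ H}
39+0=39, 39+2=1, 39+4=3, 39+6=5, 39+8=7, 39+10=9, 39+12=11, 39+14=13, 39+16=15, 39+18=17, 39+20=19, 39+22=21, 39+24=23, 39+26=25, 39+28=27, 39+30=29, 39+32=31, 39+34=33, 39+36=35, 39+38=37
39 + H = {1, 3, 5, 7, 9, 11, 13, 15, 17, 19, 21, 23, 25, 27, 29, 31, 33, 35, 37, 39} = 1 + H

39 + H = {1, 3, 5, 7, 9, 11, 13, 15, 17, 19, 21, 23, 25, 27, 29, 31, 33, 35, 37, 39}


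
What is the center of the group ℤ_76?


Z(G) = {g ∈ G | gx = xg for all x ∈ G}
ℤ_76 is abelian, so Z(G) = G

Z(ℤ_76) = ℤ_76


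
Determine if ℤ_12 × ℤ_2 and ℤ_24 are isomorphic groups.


Comparing ℤ_12 × ℤ_2 and ℤ_24:
gcd(12,2) = 2 ≠ 1. Max element order in ℤ_12×ℤ_2 is lcm(12,2) = 12 < 24, so it has no element of order 24

No, ℤ_12 × ℤ_2 ≇ ℤ_24


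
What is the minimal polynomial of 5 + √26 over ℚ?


Let α = 5 + √26. Then α - 5 = √26, so (α - 5)² = 26, giving α² - 10α - 1 = 0. Degree 2 and α ∉ ℚ, so this is the minimal polynomial.

Minimal polynomial: x² - 10x - 1


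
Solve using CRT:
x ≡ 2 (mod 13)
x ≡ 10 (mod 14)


m₁ = 13, m₂ = 14, gcd = 1, so CRT applies. M = m₁·m₂ = 182
Let M₁ = M/m₁ = 14, M₂ = M/m₂ = 13
Find y₁ ≡ M₁⁻¹ (mod m₁): 14⁻¹ ≡ 1 (mod 13)
Find y₂ ≡ M₂⁻¹ (mod m₂): 13⁻¹ ≡ 13 (mod 14)
x = a₁·M₁·y₁ + a₂·M₂·y₂ = 2·14·1 + 10·13·13 = 1718
Reduce mod 182: x ≡ 80
Check: 80 mod 13 = 2 ✓, 80 mod 14 = 10 ✓

x ≡ 80 (mod 182)


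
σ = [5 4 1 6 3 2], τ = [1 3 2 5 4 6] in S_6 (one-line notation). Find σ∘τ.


σ∘τ: apply τ first, then σ
1 →τ 1 →σ 5
2 →τ 3 →σ 1
3 →τ 2 →σ 4
4 →τ 5 →σ 3
5 →τ 4 →σ 6
6 →τ 6 →σ 2

σ∘τ = [5 1 4 3 6 2]


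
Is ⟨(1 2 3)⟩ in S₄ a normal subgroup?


H = ⟨(1 2 3)⟩ in S₄
(1 4)(1 2 3)(1 4)⁻¹ = (4 2 3) ∉ ⟨(1 2 3)⟩

No, not a normal subgroup


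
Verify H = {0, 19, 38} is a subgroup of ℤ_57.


Subgroup test for H = {0, 19, 38} in (ℤ_57, +):
(1) 0 ∈ H? Yes
(2) Closure: for all a,b ∈ H, (a+b) mod 57 ∈ H? Yes
(3) Inverses: for all a ∈ H, -a mod 57 ∈ H? Yes

Yes, H is a subgroup of ℤ_57


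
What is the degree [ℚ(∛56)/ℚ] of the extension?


∛56 has minimal polynomial x³ - 56 (irreducible over ℚ since 56 is not a perfect cube)

[ℚ(∛56)/ℚ] = 3


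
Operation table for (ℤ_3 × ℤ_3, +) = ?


Elements: {(0,0), (0,1), (0,2), (1,0), (1,1), (1,2), (2,0), (2,1), (2,2)}
Operation: componentwise addition mod (3, 3)
Entry (a, b) = ((a₁+b₁) mod 3, (a₂+b₂) mod 3)

Cayley table:
      | (0,0) | (0,1) | (0,2) | (1,0) | (1,1) | (1,2) | (2,0) | (2,1) | (2,2)
(0,0) | (0,0) | (0,1) | (0,2) | (1,0) | (1,1) | (1,2) | (2,0) | (2,1) | (2,2)
(0,1) | (0,1) | (0,2) | (0,0) | (1,1) | (1,2) | (1,0) | (2,1) | (2,2) | (2,0)
(0,2) | (0,2) | (0,0) | (0,1) | (1,2) | (1,0) | (1,1) | (2,2) | (2,0) | (2,1)
(1,0) | (1,0) | (1,1) | (1,2) | (2,0) | (2,1) | (2,2) | (0,0) | (0,1) | (0,2)
(1,1) | (1,1) | (1,2) | (1,0) | (2,1) | (2,2) | (2,0) | (0,1) | (0,2) | (0,0)
(1,2) | (1,2) | (1,0) | (1,1) | (2,2) | (2,0) | (2,1) | (0,2) | (0,0) | (0,1)
(2,0) | (2,0) | (2,1) | (2,2) | (0,0) | (0,1) | (0,2) | (1,0) | (1,1) | (1,2)
(2,1) | (2,1) | (2,2) | (2,0) | (0,1) | (0,2) | (0,0) | (1,1) | (1,2) | (1,0)
(2,2) | (2,2) | (2,0) | (2,1) | (0,2) | (0,0) | (0,1) | (1,2) | (1,0) | (1,1)


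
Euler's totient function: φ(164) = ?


Factor n: 164 = 2^2 × 41
φ(n) = n · ∏(1 - 1/p) over distinct primes p | n
φ(164) = 164 · (1 - 1/2) · (1 - 1/41) = 80

φ(164) = 80


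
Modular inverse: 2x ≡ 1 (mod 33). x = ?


Use the extended Euclidean algorithm to write 1 = 2·s + 33·t; then s mod 33 is the inverse.
Euclidean algorithm:
  2 = 0·33 + 2
  33 = 16·2 + 1
  2 = 2·1 + 0
gcd(2,33) = 1
Back-substitution gives: 2·(-16) + 33·(1) = 1
So 2⁻¹ ≡ -16 ≡ 17 (mod 33)
Check: 2 × 17 = 34 ≡ 1 (mod 33) ✓

2⁻¹ ≡ 17 (mod 33)


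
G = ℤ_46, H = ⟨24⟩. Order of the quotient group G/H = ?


|⟨24⟩| = n / gcd(24, 46) = 46 / 2 = 23
H is normal (ℤ_46 is abelian).
|G/H| = |G| / |H| = 46 / 23 = 2

|G/H| = 2


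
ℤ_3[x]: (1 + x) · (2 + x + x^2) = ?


Expand and collect like terms; reduce coefficients mod 3:
x^0: 1·2 = 2 ≡ 2 (mod 3)
x^1: 1·1 + 1·2 = 3 ≡ 0 (mod 3)
x^2: 1·1 + 1·1 = 2 ≡ 2 (mod 3)
x^3: 1·1 = 1 ≡ 1 (mod 3)
Result: 2 + 2x^2 + x^3

f · g = 2 + 2x^2 + x^3


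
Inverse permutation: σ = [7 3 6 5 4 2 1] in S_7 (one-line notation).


To find σ⁻¹, swap domain and range:
σ(1) = 7 → σ⁻¹(7) = 1
σ(2) = 3 → σ⁻¹(3) = 2
σ(3) = 6 → σ⁻¹(6) = 3
σ(4) = 5 → σ⁻¹(5) = 4
σ(5) = 4 → σ⁻¹(4) = 5
σ(6) = 2 → σ⁻¹(2) = 6
σ(7) = 1 → σ⁻¹(1) = 7

σ⁻¹ = [7 6 2 5 4 3 1]


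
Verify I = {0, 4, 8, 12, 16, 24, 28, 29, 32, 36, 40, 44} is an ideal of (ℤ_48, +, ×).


Check ideal conditions for I = {0, 4, 8, 12, 16, 24, 28, 29, 32, 36, 40, 44} in ℤ_48:
(1) I is an additive subgroup? No
(2) For r ∈ ℤ_48 and a ∈ I: r·a ∈ I? No  [counterexample: r=2, a=29, r·a mod 48 = 10 ∉ I]

No, I is not an ideal of ℤ_48


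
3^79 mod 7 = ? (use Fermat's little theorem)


Fermat's little theorem: if p is prime and gcd(a,p)=1, then a^(p-1) ≡ 1 (mod p)
p = 7 is prime, gcd(3,7) = 1
Reduce exponent: 79 mod 6 = 1
So 3^79 ≡ 3^1 (mod 7)
3^1 mod 7 = 3

3^79 ≡ 3 (mod 7)


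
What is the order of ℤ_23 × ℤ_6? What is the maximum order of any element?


|ℤ_23 × ℤ_6| = 23 × 6 = 138
Max element order = lcm(23,6) = 138
Cyclic? Yes (gcd=1)

|ℤ_23×ℤ_6| = 138, max element order = 138


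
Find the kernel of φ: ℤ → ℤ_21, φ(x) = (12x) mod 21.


Kernel = preimage of identity
ker(φ) = {x ∈ ℤ : 12x ≡ 0 (mod 21)}. gcd(12,21) = 3, so 12x ≡ 0 (mod 21) ⟺ x ≡ 0 (mod 21/3 = 7). Hence ker(φ) = 7ℤ

ker(φ) = 7ℤ


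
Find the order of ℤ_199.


ℤ_n has n elements.

|ℤ_199| = 199


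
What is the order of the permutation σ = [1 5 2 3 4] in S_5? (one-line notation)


Cycle decomposition: (2 5 4 3)
Cycle lengths: 4
Order = lcm(4) = 4

ord(σ) = 4


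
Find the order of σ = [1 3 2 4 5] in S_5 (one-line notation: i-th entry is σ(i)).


Cycle decomposition: (2 3)
Cycle lengths: 2
Order = lcm(2) = 2

ord(σ) = 2


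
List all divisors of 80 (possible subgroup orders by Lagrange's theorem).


Lagrange's theorem: |H| divides |G|
|G| = 80
Divisors of 80: 1, 2, 4, 5, 8, 10, 16, 20, 40, 80

Possible subgroup orders: {1, 2, 4, 5, 8, 10, 16, 20, 40, 80}


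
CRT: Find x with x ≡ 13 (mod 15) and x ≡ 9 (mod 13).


m₁ = 15, m₂ = 13, gcd = 1, so CRT applies. M = m₁·m₂ = 195
Let M₁ = M/m₁ = 13, M₂ = M/m₂ = 15
Find y₁ ≡ M₁⁻¹ (mod m₁): 13⁻¹ ≡ 7 (mod 15)
Find y₂ ≡ M₂⁻¹ (mod m₂): 15⁻¹ ≡ 7 (mod 13)
x = a₁·M₁·y₁ + a₂·M₂·y₂ = 13·13·7 + 9·15·7 = 2128
Reduce mod 195: x ≡ 178
Check: 178 mod 15 = 13 ✓, 178 mod 13 = 9 ✓

x ≡ 178 (mod 195)


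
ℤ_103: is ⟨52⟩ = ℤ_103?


g generates ℤ_n iff gcd(g, n) = 1
gcd(52, 103) = 1
Since gcd = 1, 52 is a generator.

Yes, 52 generates ℤ_103


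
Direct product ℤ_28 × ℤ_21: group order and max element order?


|ℤ_28 × ℤ_21| = 28 × 21 = 588
Max element order = lcm(28,21) = 84
Cyclic? No (gcd=7)

|ℤ_28×ℤ_21| = 588, max element order = 84


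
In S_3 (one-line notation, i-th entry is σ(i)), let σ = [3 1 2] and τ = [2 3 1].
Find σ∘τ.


σ∘τ: apply τ first, then σ
1 →τ 2 →σ 1
2 →τ 3 →σ 2
3 →τ 1 →σ 3

σ∘τ = [1 2 3]


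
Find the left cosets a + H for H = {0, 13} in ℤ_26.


H = {0, 13}, |H| = 2
Number of cosets = |G|/|H| = 26/2 = 13
0 + H = {0, 13}
1 + H = {1, 14}
2 + H = {2, 15}
3 + H = {3, 16}
4 + H = {4, 17}
5 + H = {5, 18}
6 + H = {6, 19}
7 + H = {7, 20}
8 + H = {8, 21}
9 + H = {9, 22}
10 + H = {10, 23}
11 + H = {11, 24}
12 + H = {12, 25}

Cosets: 0+H={0,13}; 1+H={1,14}; 2+H={2,15}; 3+H={3,16}; 4+H={4,17}; 5+H={5,18}; 6+H={6,19}; 7+H={7,20}; 8+H={8,21}; 9+H={9,22}; 10+H={10,23}; 11+H={11,24}; 12+H={12,25}


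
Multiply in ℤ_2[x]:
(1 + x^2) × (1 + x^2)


Expand and collect like terms; reduce coefficients mod 2:
x^0: 1·1 = 1 ≡ 1 (mod 2)
x^1: 1·0 + 0·1 = 0 ≡ 0 (mod 2)
x^2: 1·1 + 0·0 + 1·1 = 2 ≡ 0 (mod 2)
x^3: 0·1 + 1·0 = 0 ≡ 0 (mod 2)
x^4: 1·1 = 1 ≡ 1 (mod 2)
Result: 1 + x^4

f · g = 1 + x^4


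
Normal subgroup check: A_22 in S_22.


H = A_22 in S_22
A_22 has index 2 in S_22, and every subgroup of index 2 is normal

Yes, normal subgroup


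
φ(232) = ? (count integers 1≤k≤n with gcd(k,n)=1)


Factor n: 232 = 2^3 × 29
φ(n) = n · ∏(1 - 1/p) over distinct primes p | n
φ(232) = 232 · (1 - 1/2) · (1 - 1/29) = 112

φ(232) = 112


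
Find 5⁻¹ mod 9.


Use the extended Euclidean algorithm to write 1 = 5·s + 9·t; then s mod 9 is the inverse.
Euclidean algorithm:
  5 = 0·9 + 5
  9 = 1·5 + 4
  5 = 1·4 + 1
  4 = 4·1 + 0
gcd(5,9) = 1
Back-substitution gives: 5·(2) + 9·(-1) = 1
So 5⁻¹ ≡ 2 ≡ 2 (mod 9)
Check: 5 × 2 = 10 ≡ 1 (mod 9) ✓

5⁻¹ ≡ 2 (mod 9)


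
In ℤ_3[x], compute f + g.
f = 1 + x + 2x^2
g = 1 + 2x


Add coefficients mod 3:
x^0: 1 + 1 = 2 (mod 3)
x^1: 1 + 2 = 0 (mod 3)
x^2: 2 + 0 = 2 (mod 3)
Result: 2 + 2x^2

f + g = 2 + 2x^2


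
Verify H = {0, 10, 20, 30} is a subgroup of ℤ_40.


Subgroup test for H = {0, 10, 20, 30} in (ℤ_40, +):
(1) 0 ∈ H? Yes
(2) Closure: for all a,b ∈ H, (a+b) mod 40 ∈ H? Yes
(3) Inverses: for all a ∈ H, -a mod 40 ∈ H? Yes

Yes, H is a subgroup of ℤ_40


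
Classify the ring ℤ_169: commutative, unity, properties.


ℤ_169 is a commutative ring with unity 1; 169 = 13×13 is composite, so 13·13 ≡ 0 gives zero divisors (not an integral domain)
Commutative: Yes
Integral domain: No
Has unity: Yes

ℤ_169: Commutative=Yes, Unity=Yes


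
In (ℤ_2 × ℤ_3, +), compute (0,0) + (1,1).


Operation: componentwise addition mod (2, 3)
(0,0) + (1,1) = ((a₁+b₁) mod 2, (a₂+b₂) mod 3) with a = (0,0), b = (1,1)

(0,0) + (1,1) = (1,1)


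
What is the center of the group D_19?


Z(G) = {g ∈ G | gx = xg for all x ∈ G}
For odd n, Z(D_n) = {e}: no nontrivial rotation commutes with all reflections

Z(D_19) = {e}


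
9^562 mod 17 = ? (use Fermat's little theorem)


Fermat's little theorem: if p is prime and gcd(a,p)=1, then a^(p-1) ≡ 1 (mod p)
p = 17 is prime, gcd(9,17) = 1
Reduce exponent: 562 mod 16 = 2
So 9^562 ≡ 9^2 (mod 17)
9^2 mod 17 = 13

9^562 ≡ 13 (mod 17)


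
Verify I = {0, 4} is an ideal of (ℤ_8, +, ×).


Check ideal conditions for I = {0, 4} in ℤ_8:
(1) I is an additive subgroup? Yes
(2) For r ∈ ℤ_8 and a ∈ I: r·a ∈ I? Yes

Yes, I is an ideal of ℤ_8


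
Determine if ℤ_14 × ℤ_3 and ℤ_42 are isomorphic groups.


Comparing ℤ_14 × ℤ_3 and ℤ_42:
gcd(14,3) = 1, so ℤ_14 × ℤ_3 ≅ ℤ_42 (CRT)

Yes, ℤ_14 × ℤ_3 ≅ ℤ_42


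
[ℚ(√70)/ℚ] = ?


√70 has minimal polynomial x² - 70 (irreducible over ℚ since 70 is squarefree)

[ℚ(√70)/ℚ] = 2


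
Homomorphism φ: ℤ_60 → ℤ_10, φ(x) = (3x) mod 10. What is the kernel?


Kernel = preimage of identity
ker(φ) = {x ∈ ℤ_60 : 3x ≡ 0 (mod 10)}. Since 10 | 60, φ is well-defined. The kernel is the cyclic subgroup ⟨10⟩ of ℤ_60 (order 6), i.e. {0, 10, 20, 30, 40, 50}

ker(φ) = {0, 10, 20, 30, 40, 50}


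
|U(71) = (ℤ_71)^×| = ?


U(n) is the group of units mod n; |U(n)| = φ(n)
|U(71)| = φ(71) = 70

|U(71) = (ℤ_71)^×| = 70


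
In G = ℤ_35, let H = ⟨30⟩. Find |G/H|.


|⟨30⟩| = n / gcd(30, 35) = 35 / 5 = 7
H is normal (ℤ_35 is abelian).
|G/H| = |G| / |H| = 35 / 7 = 5

|G/H| = 5


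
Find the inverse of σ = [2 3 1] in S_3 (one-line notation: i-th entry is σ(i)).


To find σ⁻¹, swap domain and range:
σ(1) = 2 → σ⁻¹(2) = 1
σ(2) = 3 → σ⁻¹(3) = 2
σ(3) = 1 → σ⁻¹(1) = 3

σ⁻¹ = [3 1 2]


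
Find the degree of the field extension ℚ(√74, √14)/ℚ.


[ℚ(√74,√14):ℚ] = [ℚ(√74,√14):ℚ(√74)]·[ℚ(√74):ℚ] = 2·2 = 4

[ℚ(√74, √14)/ℚ] = 4


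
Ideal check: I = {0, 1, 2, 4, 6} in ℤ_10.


Check ideal conditions for I = {0, 1, 2, 4, 6} in ℤ_10:
(1) I is an additive subgroup? No
(2) For r ∈ ℤ_10 and a ∈ I: r·a ∈ I? No  [counterexample: r=2, a=4, r·a mod 10 = 8 ∉ I]

No, I is not an ideal of ℤ_10


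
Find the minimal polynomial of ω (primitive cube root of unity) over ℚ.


ω satisfies x² + x + 1 = 0 (the cyclotomic polynomial Φ₃)

Minimal polynomial: x² + x + 1


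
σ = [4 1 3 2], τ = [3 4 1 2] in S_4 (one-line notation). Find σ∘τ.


σ∘τ: apply τ first, then σ
1 →τ 3 →σ 3
2 →τ 4 →σ 2
3 →τ 1 →σ 4
4 →τ 2 →σ 1

σ∘τ = [3 2 4 1]


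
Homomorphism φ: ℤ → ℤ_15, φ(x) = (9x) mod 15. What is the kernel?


Kernel = preimage of identity
ker(φ) = {x ∈ ℤ : 9x ≡ 0 (mod 15)}. gcd(9,15) = 3, so 9x ≡ 0 (mod 15) ⟺ x ≡ 0 (mod 15/3 = 5). Hence ker(φ) = 5ℤ

ker(φ) = 5ℤ


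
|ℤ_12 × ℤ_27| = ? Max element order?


|ℤ_12 × ℤ_27| = 12 × 27 = 324
Max element order = lcm(12,27) = 108
Cyclic? No (gcd=3)

|ℤ_12×ℤ_27| = 324, max element order = 108


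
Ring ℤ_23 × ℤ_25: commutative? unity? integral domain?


Direct product ring; commutative with unity (1,1); but (1,0)·(0,1) = (0,0) gives zero divisors, so not an integral domain
Commutative: Yes
Integral domain: No
Has unity: Yes

ℤ_23 × ℤ_25: Commutative=Yes, Unity=Yes


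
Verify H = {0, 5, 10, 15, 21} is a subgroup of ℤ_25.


Subgroup test for H = {0, 5, 10, 15, 21} in (ℤ_25, +):
(1) 0 ∈ H? Yes
(2) Closure: for all a,b ∈ H, (a+b) mod 25 ∈ H? No  [counterexample: 5 + 15 = 20 ∉ H]
(3) Inverses: for all a ∈ H, -a mod 25 ∈ H? No

No, H is not a subgroup of ℤ_25


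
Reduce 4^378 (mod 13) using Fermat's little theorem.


Fermat's little theorem: if p is prime and gcd(a,p)=1, then a^(p-1) ≡ 1 (mod p)
p = 13 is prime, gcd(4,13) = 1
Reduce exponent: 378 mod 12 = 6
So 4^378 ≡ 4^6 (mod 13)
4^6 mod 13 = 1

4^378 ≡ 1 (mod 13)


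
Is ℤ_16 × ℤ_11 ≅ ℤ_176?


Comparing ℤ_16 × ℤ_11 and ℤ_176:
gcd(16,11) = 1, so ℤ_16 × ℤ_11 ≅ ℤ_176 (CRT)

Yes, ℤ_16 × ℤ_11 ≅ ℤ_176


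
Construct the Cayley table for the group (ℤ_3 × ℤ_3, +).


Elements: {(0,0), (0,1), (0,2), (1,0), (1,1), (1,2), (2,0), (2,1), (2,2)}
Operation: componentwise addition mod (3, 3)
Entry (a, b) = ((a₁+b₁) mod 3, (a₂+b₂) mod 3)

Cayley table:
      | (0,0) | (0,1) | (0,2) | (1,0) | (1,1) | (1,2) | (2,0) | (2,1) | (2,2)
(0,0) | (0,0) | (0,1) | (0,2) | (1,0) | (1,1) | (1,2) | (2,0) | (2,1) | (2,2)
(0,1) | (0,1) | (0,2) | (0,0) | (1,1) | (1,2) | (1,0) | (2,1) | (2,2) | (2,0)
(0,2) | (0,2) | (0,0) | (0,1) | (1,2) | (1,0) | (1,1) | (2,2) | (2,0) | (2,1)
(1,0) | (1,0) | (1,1) | (1,2) | (2,0) | (2,1) | (2,2) | (0,0) | (0,1) | (0,2)
(1,1) | (1,1) | (1,2) | (1,0) | (2,1) | (2,2) | (2,0) | (0,1) | (0,2) | (0,0)
(1,2) | (1,2) | (1,0) | (1,1) | (2,2) | (2,0) | (2,1) | (0,2) | (0,0) | (0,1)
(2,0) | (2,0) | (2,1) | (2,2) | (0,0) | (0,1) | (0,2) | (1,0) | (1,1) | (1,2)
(2,1) | (2,1) | (2,2) | (2,0) | (0,1) | (0,2) | (0,0) | (1,1) | (1,2) | (1,0)
(2,2) | (2,2) | (2,0) | (2,1) | (0,2) | (0,0) | (0,1) | (1,2) | (1,0) | (1,1)


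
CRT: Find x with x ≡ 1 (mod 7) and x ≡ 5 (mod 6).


m₁ = 7, m₂ = 6, gcd = 1, so CRT applies. M = m₁·m₂ = 42
Let M₁ = M/m₁ = 6, M₂ = M/m₂ = 7
Find y₁ ≡ M₁⁻¹ (mod m₁): 6⁻¹ ≡ 6 (mod 7)
Find y₂ ≡ M₂⁻¹ (mod m₂): 7⁻¹ ≡ 1 (mod 6)
x = a₁·M₁·y₁ + a₂·M₂·y₂ = 1·6·6 + 5·7·1 = 71
Reduce mod 42: x ≡ 29
Check: 29 mod 7 = 1 ✓, 29 mod 6 = 5 ✓

x ≡ 29 (mod 42)


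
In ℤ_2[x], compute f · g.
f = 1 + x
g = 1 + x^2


Expand and collect like terms; reduce coefficients mod 2:
x^0: 1·1 = 1 ≡ 1 (mod 2)
x^1: 1·0 + 1·1 = 1 ≡ 1 (mod 2)
x^2: 1·1 + 1·0 = 1 ≡ 1 (mod 2)
x^3: 1·1 = 1 ≡ 1 (mod 2)
Result: 1 + x + x^2 + x^3

f · g = 1 + x + x^2 + x^3


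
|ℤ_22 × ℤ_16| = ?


|A × B| = |A| · |B|
|ℤ_22 × ℤ_16| = 22 × 16 = 352

|ℤ_22 × ℤ_16| = 352


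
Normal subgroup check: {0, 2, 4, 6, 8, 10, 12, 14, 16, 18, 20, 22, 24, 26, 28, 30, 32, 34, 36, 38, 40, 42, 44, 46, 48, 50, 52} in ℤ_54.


H = {0, 2, 4, 6, 8, 10, 12, 14, 16, 18, 20, 22, 24, 26, 28, 30, 32, 34, 36, 38, 40, 42, 44, 46, 48, 50, 52} in ℤ_54
ℤ_54 is abelian; every subgroup of an abelian group is normal

Yes, normal subgroup


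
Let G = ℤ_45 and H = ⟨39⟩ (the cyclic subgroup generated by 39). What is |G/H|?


|⟨39⟩| = n / gcd(39, 45) = 45 / 3 = 15
H is normal (ℤ_45 is abelian).
|G/H| = |G| / |H| = 45 / 15 = 3

|G/H| = 3


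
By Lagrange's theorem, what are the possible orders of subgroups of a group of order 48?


Lagrange's theorem: |H| divides |G|
|G| = 48
Divisors of 48: 1, 2, 3, 4, 6, 8, 12, 16, 24, 48

Possible subgroup orders: {1, 2, 3, 4, 6, 8, 12, 16, 24, 48}


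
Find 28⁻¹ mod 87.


Use the extended Euclidean algorithm to write 1 = 28·s + 87·t; then s mod 87 is the inverse.
Euclidean algorithm:
  28 = 0·87 + 28
  87 = 3·28 + 3
  28 = 9·3 + 1
  3 = 3·1 + 0
gcd(28,87) = 1
Back-substitution gives: 28·(28) + 87·(-9) = 1
So 28⁻¹ ≡ 28 ≡ 28 (mod 87)
Check: 28 × 28 = 784 ≡ 1 (mod 87) ✓

28⁻¹ ≡ 28 (mod 87)


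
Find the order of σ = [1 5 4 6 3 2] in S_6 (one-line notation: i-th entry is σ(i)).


Cycle decomposition: (2 5 3 4 6)
Cycle lengths: 5
Order = lcm(5) = 5

ord(σ) = 5


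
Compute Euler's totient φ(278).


Factor n: 278 = 2 × 139
φ(n) = n · ∏(1 - 1/p) over distinct primes p | n
φ(278) = 278 · (1 - 1/2) · (1 - 1/139) = 138

φ(278) = 138


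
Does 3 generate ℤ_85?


g generates ℤ_n iff gcd(g, n) = 1
gcd(3, 85) = 1
Since gcd = 1, 3 is a generator.

Yes, 3 generates ℤ_85


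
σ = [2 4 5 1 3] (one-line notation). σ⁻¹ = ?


To find σ⁻¹, swap domain and range:
σ(1) = 2 → σ⁻¹(2) = 1
σ(2) = 4 → σ⁻¹(4) = 2
σ(3) = 5 → σ⁻¹(5) = 3
σ(4) = 1 → σ⁻¹(1) = 4
σ(5) = 3 → σ⁻¹(3) = 5

σ⁻¹ = [4 1 5 2 3]


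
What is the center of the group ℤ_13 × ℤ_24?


Z(G) = {g ∈ G | gx = xg for all x ∈ G}
Direct product of abelian groups is abelian, so Z(G) = G

Z(ℤ_13 × ℤ_24) = ℤ_13 × ℤ_24


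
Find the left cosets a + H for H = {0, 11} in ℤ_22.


H = {0, 11}, |H| = 2
Number of cosets = |G|/|H| = 22/2 = 11
0 + H = {0, 11}
1 + H = {1, 12}
2 + H = {2, 13}
3 + H = {3, 14}
4 + H = {4, 15}
5 + H = {5, 16}
6 + H = {6, 17}
7 + H = {7, 18}
8 + H = {8, 19}
9 + H = {9, 20}
10 + H = {10, 21}

Cosets: 0+H={0,11}; 1+H={1,12}; 2+H={2,13}; 3+H={3,14}; 4+H={4,15}; 5+H={5,16}; 6+H={6,17}; 7+H={7,18}; 8+H={8,19}; 9+H={9,20}; 10+H={10,21}


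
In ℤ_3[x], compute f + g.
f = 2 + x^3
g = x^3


Add coefficients mod 3:
x^0: 2 + 0 = 2 (mod 3)
x^1: 0 + 0 = 0 (mod 3)
x^2: 0 + 0 = 0 (mod 3)
x^3: 1 + 1 = 2 (mod 3)
Result: 2 + 2x^3

f + g = 2 + 2x^3


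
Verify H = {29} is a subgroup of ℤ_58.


Subgroup test for H = {29} in (ℤ_58, +):
(1) 0 ∈ H? No
(2) Closure: for all a,b ∈ H, (a+b) mod 58 ∈ H? No  [counterexample: 29 + 29 = 0 ∉ H]
(3) Inverses: for all a ∈ H, -a mod 58 ∈ H? Yes

No, H is not a subgroup of ℤ_58


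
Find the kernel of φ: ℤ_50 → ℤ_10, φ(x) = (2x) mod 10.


Kernel = preimage of identity
ker(φ) = {x ∈ ℤ_50 : 2x ≡ 0 (mod 10)}. Since 10 | 50, φ is well-defined. The kernel is the cyclic subgroup ⟨5⟩ of ℤ_50 (order 10), i.e. {0, 5, 10, 15, 20, 25, 30, 35, 40, 45}

ker(φ) = {0, 5, 10, 15, 20, 25, 30, 35, 40, 45}


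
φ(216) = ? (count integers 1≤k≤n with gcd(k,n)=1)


Factor n: 216 = 2^3 × 3^3
φ(n) = n · ∏(1 - 1/p) over distinct primes p | n
φ(216) = 216 · (1 - 1/2) · (1 - 1/3) = 72

φ(216) = 72


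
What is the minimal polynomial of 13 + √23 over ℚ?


Let α = 13 + √23. Then α - 13 = √23, so (α - 13)² = 23, giving α² - 26α + 146 = 0. Degree 2 and α ∉ ℚ, so this is the minimal polynomial.

Minimal polynomial: x² - 26x + 146


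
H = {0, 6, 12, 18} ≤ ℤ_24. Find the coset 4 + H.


4 + H = {4 + h (mod 24) : h ∈ H}
4+0=4, 4+6=10, 4+12=16, 4+18=22

4 + H = {4, 10, 16, 22}


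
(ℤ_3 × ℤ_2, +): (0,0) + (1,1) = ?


Operation: componentwise addition mod (3, 2)
(0,0) + (1,1) = ((a₁+b₁) mod 3, (a₂+b₂) mod 2) with a = (0,0), b = (1,1)

(0,0) + (1,1) = (1,1)


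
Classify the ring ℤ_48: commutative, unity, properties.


ℤ_48 is a commutative ring with unity 1; 48 = 2×24 is composite, so 2·24 ≡ 0 gives zero divisors (not an integral domain)
Commutative: Yes
Integral domain: No
Has unity: Yes

ℤ_48: Commutative=Yes, Unity=Yes


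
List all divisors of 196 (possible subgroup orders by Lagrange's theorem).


Lagrange's theorem: |H| divides |G|
|G| = 196
Divisors of 196: 1, 2, 4, 7, 14, 28, 49, 98, 196

Possible subgroup orders: {1, 2, 4, 7, 14, 28, 49, 98, 196}


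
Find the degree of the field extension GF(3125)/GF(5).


GF(3125) = GF(5^5), so the extension degree is 5

[GF(3125)/GF(5)] = 5


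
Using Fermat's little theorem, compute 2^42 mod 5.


Fermat's little theorem: if p is prime and gcd(a,p)=1, then a^(p-1) ≡ 1 (mod p)
p = 5 is prime, gcd(2,5) = 1
Reduce exponent: 42 mod 4 = 2
So 2^42 ≡ 2^2 (mod 5)
2^2 mod 5 = 4

2^42 ≡ 4 (mod 5)


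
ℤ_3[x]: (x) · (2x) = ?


Expand and collect like terms; reduce coefficients mod 3:
x^0: 0·0 = 0 ≡ 0 (mod 3)
x^1: 0·2 + 1·0 = 0 ≡ 0 (mod 3)
x^2: 1·2 = 2 ≡ 2 (mod 3)
Result: 2x^2

f · g = 2x^2


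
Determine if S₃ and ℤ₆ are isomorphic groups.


Comparing S₃ and ℤ₆:
S₃ is non-abelian, ℤ₆ is abelian

No, S₃ ≇ ℤ₆


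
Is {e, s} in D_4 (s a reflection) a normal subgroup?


H = {e, s} in D_4 (s a reflection)
r·s·r⁻¹ = sr⁻² ≠ s for n ≥ 3, so {e, s} is not closed under conjugation

No, not a normal subgroup


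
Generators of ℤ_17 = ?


g generates ℤ_n iff gcd(g,n) = 1
Prime factors of 17: 17
Generators are g ∈ {1,...,16} not divisible by any of these primes.
Generators: {1, 2, 3, 4, 5, 6, 7, 8, 9, 10, 11, 12, 13, 14, 15, 16}
Number of generators = φ(17) = 16

Generators of ℤ_17 = {1, 2, 3, 4, 5, 6, 7, 8, 9, 10, 11, 12, 13, 14, 15, 16}


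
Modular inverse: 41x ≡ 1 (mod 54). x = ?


Use the extended Euclidean algorithm to write 1 = 41·s + 54·t; then s mod 54 is the inverse.
Euclidean algorithm:
  41 = 0·54 + 41
  54 = 1·41 + 13
  41 = 3·13 + 2
  13 = 6·2 + 1
  2 = 2·1 + 0
gcd(41,54) = 1
Back-substitution gives: 41·(-25) + 54·(19) = 1
So 41⁻¹ ≡ -25 ≡ 29 (mod 54)
Check: 41 × 29 = 1189 ≡ 1 (mod 54) ✓

41⁻¹ ≡ 29 (mod 54)


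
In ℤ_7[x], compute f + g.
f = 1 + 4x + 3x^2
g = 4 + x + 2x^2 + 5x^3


Add coefficients mod 7:
x^0: 1 + 4 = 5 (mod 7)
x^1: 4 + 1 = 5 (mod 7)
x^2: 3 + 2 = 5 (mod 7)
x^3: 0 + 5 = 5 (mod 7)
Result: 5 + 5x + 5x^2 + 5x^3

f + g = 5 + 5x + 5x^2 + 5x^3


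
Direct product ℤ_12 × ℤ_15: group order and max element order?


|ℤ_12 × ℤ_15| = 12 × 15 = 180
Max element order = lcm(12,15) = 60
Cyclic? No (gcd=3)

|ℤ_12×ℤ_15| = 180, max element order = 60


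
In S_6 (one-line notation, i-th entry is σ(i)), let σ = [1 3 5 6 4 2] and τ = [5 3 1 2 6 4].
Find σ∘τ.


σ∘τ: apply τ first, then σ
1 →τ 5 →σ 4
2 →τ 3 →σ 5
3 →τ 1 →σ 1
4 →τ 2 →σ 3
5 →τ 6 →σ 2
6 →τ 4 →σ 6

σ∘τ = [4 5 1 3 2 6]


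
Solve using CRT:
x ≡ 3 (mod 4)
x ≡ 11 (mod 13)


m₁ = 4, m₂ = 13, gcd = 1, so CRT applies. M = m₁·m₂ = 52
Let M₁ = M/m₁ = 13, M₂ = M/m₂ = 4
Find y₁ ≡ M₁⁻¹ (mod m₁): 13⁻¹ ≡ 1 (mod 4)
Find y₂ ≡ M₂⁻¹ (mod m₂): 4⁻¹ ≡ 10 (mod 13)
x = a₁·M₁·y₁ + a₂·M₂·y₂ = 3·13·1 + 11·4·10 = 479
Reduce mod 52: x ≡ 11
Check: 11 mod 4 = 3 ✓, 11 mod 13 = 11 ✓

x ≡ 11 (mod 52)


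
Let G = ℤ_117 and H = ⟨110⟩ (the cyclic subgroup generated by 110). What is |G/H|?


|⟨110⟩| = n / gcd(110, 117) = 117 / 1 = 117
H is normal (ℤ_117 is abelian).
|G/H| = |G| / |H| = 117 / 117 = 1

|G/H| = 1


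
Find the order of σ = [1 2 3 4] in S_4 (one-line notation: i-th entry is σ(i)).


Cycle decomposition: identity (all elements fixed)
Order = 1 (identity has order 1)

ord(σ) = 1


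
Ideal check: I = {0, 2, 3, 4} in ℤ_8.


Check ideal conditions for I = {0, 2, 3, 4} in ℤ_8:
(1) I is an additive subgroup? No
(2) For r ∈ ℤ_8 and a ∈ I: r·a ∈ I? No  [counterexample: r=2, a=3, r·a mod 8 = 6 ∉ I]

No, I is not an ideal of ℤ_8


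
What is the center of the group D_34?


Z(G) = {g ∈ G | gx = xg for all x ∈ G}
For even n, Z(D_n) = {e, r^(n/2)}: the 180° rotation r^17 commutes with every reflection and rotation

Z(D_34) = {e, r^17}


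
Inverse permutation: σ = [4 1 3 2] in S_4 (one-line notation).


To find σ⁻¹, swap domain and range:
σ(1) = 4 → σ⁻¹(4) = 1
σ(2) = 1 → σ⁻¹(1) = 2
σ(3) = 3 → σ⁻¹(3) = 3
σ(4) = 2 → σ⁻¹(2) = 4

σ⁻¹ = [2 4 3 1]


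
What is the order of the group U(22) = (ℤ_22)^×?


U(n) is the group of units mod n; |U(n)| = φ(n)
|U(22)| = φ(22) = 10

|U(22) = (ℤ_22)^×| = 10


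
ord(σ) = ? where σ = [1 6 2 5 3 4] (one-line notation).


Cycle decomposition: (2 6 4 5 3)
Cycle lengths: 5
Order = lcm(5) = 5

ord(σ) = 5


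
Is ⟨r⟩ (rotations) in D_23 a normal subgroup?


H = ⟨r⟩ (rotations) in D_23
The rotation subgroup ⟨r⟩ has index 2 in D_23, so it is normal

Yes, normal subgroup


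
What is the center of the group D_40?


Z(G) = {g ∈ G | gx = xg for all x ∈ G}
For even n, Z(D_n) = {e, r^(n/2)}: the 180° rotation r^20 commutes with every reflection and rotation

Z(D_40) = {e, r^20}


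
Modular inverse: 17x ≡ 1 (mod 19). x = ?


Use the extended Euclidean algorithm to write 1 = 17·s + 19·t; then s mod 19 is the inverse.
Euclidean algorithm:
  17 = 0·19 + 17
  19 = 1·17 + 2
  17 = 8·2 + 1
  2 = 2·1 + 0
gcd(17,19) = 1
Back-substitution gives: 17·(9) + 19·(-8) = 1
So 17⁻¹ ≡ 9 ≡ 9 (mod 19)
Check: 17 × 9 = 153 ≡ 1 (mod 19) ✓

17⁻¹ ≡ 9 (mod 19)


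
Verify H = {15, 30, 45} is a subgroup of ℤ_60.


Subgroup test for H = {15, 30, 45} in (ℤ_60, +):
(1) 0 ∈ H? No
(2) Closure: for all a,b ∈ H, (a+b) mod 60 ∈ H? No  [counterexample: 15 + 45 = 0 ∉ H]
(3) Inverses: for all a ∈ H, -a mod 60 ∈ H? Yes

No, H is not a subgroup of ℤ_60


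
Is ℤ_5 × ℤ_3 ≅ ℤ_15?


Comparing ℤ_5 × ℤ_3 and ℤ_15:
gcd(5,3) = 1, so ℤ_5 × ℤ_3 ≅ ℤ_15 (CRT)

Yes, ℤ_5 × ℤ_3 ≅ ℤ_15


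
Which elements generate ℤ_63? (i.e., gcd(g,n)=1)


g generates ℤ_n iff gcd(g,n) = 1
Prime factors of 63: 3, 7
Generators are g ∈ {1,...,62} not divisible by any of these primes.
Generators: {1, 2, 4, 5, 8, 10, 11, 13, 16, 17, 19, 20, 22, 23, 25, 26, 29, 31, 32, 34, 37, 38, 40, 41, 43, 44, 46, 47, 50, 52, 53, 55, 58, 59, 61, 62}
Number of generators = φ(63) = 36

Generators of ℤ_63 = {1, 2, 4, 5, 8, 10, 11, 13, 16, 17, 19, 20, 22, 23, 25, 26, 29, 31, 32, 34, 37, 38, 40, 41, 43, 44, 46, 47, 50, 52, 53, 55, 58, 59, 61, 62}


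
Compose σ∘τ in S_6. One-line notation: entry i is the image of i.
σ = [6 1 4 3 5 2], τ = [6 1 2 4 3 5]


σ∘τ: apply τ first, then σ
1 →τ 6 →σ 2
2 →τ 1 →σ 6
3 →τ 2 →σ 1
4 →τ 4 →σ 3
5 →τ 3 →σ 4
6 →τ 5 →σ 5

σ∘τ = [2 6 1 3 4 5]


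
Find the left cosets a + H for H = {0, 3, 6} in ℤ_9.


H = {0, 3, 6}, |H| = 3
Number of cosets = |G|/|H| = 9/3 = 3
0 + H = {0, 3, 6}
1 + H = {1, 4, 7}
2 + H = {2, 5, 8}

Cosets: 0+H={0,3,6}; 1+H={1,4,7}; 2+H={2,5,8}


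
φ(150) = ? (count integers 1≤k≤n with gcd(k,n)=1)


Factor n: 150 = 2 × 3 × 5^2
φ(n) = n · ∏(1 - 1/p) over distinct primes p | n
φ(150) = 150 · (1 - 1/2) · (1 - 1/3) · (1 - 1/5) = 40

φ(150) = 40


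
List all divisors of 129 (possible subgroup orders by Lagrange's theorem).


Lagrange's theorem: |H| divides |G|
|G| = 129
Divisors of 129: 1, 3, 43, 129

Possible subgroup orders: {1, 3, 43, 129}


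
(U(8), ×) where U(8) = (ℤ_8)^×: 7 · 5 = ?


Operation: multiplication mod 8
7 · 5 = (a × b) mod 8 with a = 7, b = 5

7 · 5 = 3


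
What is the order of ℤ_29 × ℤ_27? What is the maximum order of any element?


|ℤ_29 × ℤ_27| = 29 × 27 = 783
Max element order = lcm(29,27) = 783
Cyclic? Yes (gcd=1)

|ℤ_29×ℤ_27| = 783, max element order = 783


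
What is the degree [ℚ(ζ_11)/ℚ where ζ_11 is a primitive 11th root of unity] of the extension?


[ℚ(ζ_n):ℚ] = deg Φ_n(x) = φ(n). Here φ(11) = 10

[ℚ(ζ_11)/ℚ where ζ_11 is a primitive 11th root of unity] = 10


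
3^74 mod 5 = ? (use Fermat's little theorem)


Fermat's little theorem: if p is prime and gcd(a,p)=1, then a^(p-1) ≡ 1 (mod p)
p = 5 is prime, gcd(3,5) = 1
Reduce exponent: 74 mod 4 = 2
So 3^74 ≡ 3^2 (mod 5)
3^2 mod 5 = 4

3^74 ≡ 4 (mod 5)


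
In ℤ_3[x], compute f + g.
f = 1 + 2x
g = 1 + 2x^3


Add coefficients mod 3:
x^0: 1 + 1 = 2 (mod 3)
x^1: 2 + 0 = 2 (mod 3)
x^2: 0 + 0 = 0 (mod 3)
x^3: 0 + 2 = 2 (mod 3)
Result: 2 + 2x + 2x^3

f + g = 2 + 2x + 2x^3


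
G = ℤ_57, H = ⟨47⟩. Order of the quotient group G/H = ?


|⟨47⟩| = n / gcd(47, 57) = 57 / 1 = 57
H is normal (ℤ_57 is abelian).
|G/H| = |G| / |H| = 57 / 57 = 1

|G/H| = 1


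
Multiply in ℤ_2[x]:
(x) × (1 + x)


Expand and collect like terms; reduce coefficients mod 2:
x^0: 0·1 = 0 ≡ 0 (mod 2)
x^1: 0·1 + 1·1 = 1 ≡ 1 (mod 2)
x^2: 1·1 = 1 ≡ 1 (mod 2)
Result: x + x^2

f · g = x + x^2


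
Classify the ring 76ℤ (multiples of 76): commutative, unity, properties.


76ℤ is a commutative ring under +,× but has no multiplicative identity (1 ∉ 76ℤ); it has no zero divisors, but without unity it is not an integral domain
Commutative: Yes
Integral domain: No
Has unity: No

76ℤ (multiples of 76): Commutative=Yes, Unity=No


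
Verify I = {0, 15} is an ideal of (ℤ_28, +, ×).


Check ideal conditions for I = {0, 15} in ℤ_28:
(1) I is an additive subgroup? No
(2) For r ∈ ℤ_28 and a ∈ I: r·a ∈ I? No  [counterexample: r=2, a=15, r·a mod 28 = 2 ∉ I]

No, I is not an ideal of ℤ_28


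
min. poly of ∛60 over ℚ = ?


∛60 satisfies x³ - 60 = 0, irreducible over ℚ (no rational root; 60 is not a perfect cube)

Minimal polynomial: x³ - 60


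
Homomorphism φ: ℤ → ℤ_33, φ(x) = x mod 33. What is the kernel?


Kernel = preimage of identity
ker(φ) = {x ∈ ℤ : x ≡ 0 (mod 33)} = 33ℤ = {0, ±33, ±66, ...}

ker(φ) = 33ℤ


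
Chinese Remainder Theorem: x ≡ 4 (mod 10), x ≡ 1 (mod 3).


m₁ = 10, m₂ = 3, gcd = 1, so CRT applies. M = m₁·m₂ = 30
Let M₁ = M/m₁ = 3, M₂ = M/m₂ = 10
Find y₁ ≡ M₁⁻¹ (mod m₁): 3⁻¹ ≡ 7 (mod 10)
Find y₂ ≡ M₂⁻¹ (mod m₂): 10⁻¹ ≡ 1 (mod 3)
x = a₁·M₁·y₁ + a₂·M₂·y₂ = 4·3·7 + 1·10·1 = 94
Reduce mod 30: x ≡ 4
Check: 4 mod 10 = 4 ✓, 4 mod 3 = 1 ✓

x ≡ 4 (mod 30)


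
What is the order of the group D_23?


|D_n| = 2n (n rotations and n reflections)
|D_23| = 2×23 = 46

|D_23| = 46


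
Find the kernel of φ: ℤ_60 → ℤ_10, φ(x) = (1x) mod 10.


Kernel = preimage of identity
ker(φ) = {x ∈ ℤ_60 : 1x ≡ 0 (mod 10)}. Since 10 | 60, φ is well-defined. The kernel is the cyclic subgroup ⟨10⟩ of ℤ_60 (order 6), i.e. {0, 10, 20, 30, 40, 50}

ker(φ) = {0, 10, 20, 30, 40, 50}


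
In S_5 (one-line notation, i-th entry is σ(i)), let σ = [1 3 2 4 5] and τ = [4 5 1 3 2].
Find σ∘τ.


σ∘τ: apply τ first, then σ
1 →τ 4 →σ 4
2 →τ 5 →σ 5
3 →τ 1 →σ 1
4 →τ 3 →σ 2
5 →τ 2 →σ 3

σ∘τ = [4 5 1 2 3]


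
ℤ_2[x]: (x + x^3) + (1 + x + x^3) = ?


Add coefficients mod 2:
x^0: 0 + 1 = 1 (mod 2)
x^1: 1 + 1 = 0 (mod 2)
x^2: 0 + 0 = 0 (mod 2)
x^3: 1 + 1 = 0 (mod 2)
Result: 1

f + g = 1


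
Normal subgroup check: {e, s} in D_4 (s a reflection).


H = {e, s} in D_4 (s a reflection)
r·s·r⁻¹ = sr⁻² ≠ s for n ≥ 3, so {e, s} is not closed under conjugation

No, not a normal subgroup


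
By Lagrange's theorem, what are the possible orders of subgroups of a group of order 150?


Lagrange's theorem: |H| divides |G|
|G| = 150
Divisors of 150: 1, 2, 3, 5, 6, 10, 15, 25, 30, 50, 75, 150

Possible subgroup orders: {1, 2, 3, 5, 6, 10, 15, 25, 30, 50, 75, 150}
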